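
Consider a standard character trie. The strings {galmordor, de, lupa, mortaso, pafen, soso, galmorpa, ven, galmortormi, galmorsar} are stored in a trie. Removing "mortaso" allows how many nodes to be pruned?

Walk "mortaso" from the leaf back toward the root, removing each node that no remaining word uses.
No other word shares any prefix with "mortaso", so all 7 of its nodes go.
Nodes removed: 7

7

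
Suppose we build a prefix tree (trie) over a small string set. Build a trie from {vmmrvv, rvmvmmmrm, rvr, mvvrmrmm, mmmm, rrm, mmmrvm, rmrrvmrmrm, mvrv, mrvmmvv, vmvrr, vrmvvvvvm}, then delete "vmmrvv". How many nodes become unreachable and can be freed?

A node on "vmmrvv"'s path can go only if nothing else ends at it or branches off below it.
The suffix "mrvv" (4 nodes) is used only by "vmmrvv"; the node for "vm" still has the child "v", so pruning stops there.
Nodes removed: 4

4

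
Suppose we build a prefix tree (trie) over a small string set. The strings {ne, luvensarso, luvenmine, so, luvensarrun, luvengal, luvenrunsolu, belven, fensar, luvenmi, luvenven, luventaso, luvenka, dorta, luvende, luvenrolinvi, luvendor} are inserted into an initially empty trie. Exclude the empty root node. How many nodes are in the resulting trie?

Trace insertions, counting only characters that open a new branch:
  "ne" → 2 new (n, e)
  "luvensarso" → 10 new (l, u, v, e, n, s, a, r, s, o)
  "luvenmine" → prefix "luven" already present; 4 new (m, i, n, e)
  "so" → 2 new (s, o)
  "luvensarrun" → prefix "luvensar" already present; 3 new (r, u, n)
  "luvengal" → prefix "luven" already present; 3 new (g, a, l)
  "luvenrunsolu" → prefix "luven" already present; 7 new (r, u, n, s, o, l, u)
  "belven" → 6 new (b, e, l, v, e, n)
  "fensar" → 6 new (f, e, n, s, a, r)
  "luvenmi" → prefix "luvenmi" already present; 0 new (none)
  "luvenven" → prefix "luven" already present; 3 new (v, e, n)
  "luventaso" → prefix "luven" already present; 4 new (t, a, s, o)
  "luvenka" → prefix "luven" already present; 2 new (k, a)
  "dorta" → 5 new (d, o, r, t, a)
  "luvende" → prefix "luven" already present; 2 new (d, e)
  "luvenrolinvi" → prefix "luvenr" already present; 6 new (o, l, i, n, v, i)
  "luvendor" → prefix "luvend" already present; 2 new (o, r)
Total nodes = 2 + 10 + 4 + 2 + 3 + 3 + 7 + 6 + 6 + 0 + 3 + 4 + 2 + 5 + 2 + 6 + 2 = 67

67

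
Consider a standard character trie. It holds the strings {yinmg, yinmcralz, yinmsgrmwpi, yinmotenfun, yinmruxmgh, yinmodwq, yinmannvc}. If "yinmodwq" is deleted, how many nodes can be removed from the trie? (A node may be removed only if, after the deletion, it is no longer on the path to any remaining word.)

A node on "yinmodwq"'s path can go only if nothing else ends at it or branches off below it.
The suffix "dwq" (3 nodes) is used only by "yinmodwq"; the node for "yinmo" still has the child "t", so pruning stops there.
Nodes removed: 3

3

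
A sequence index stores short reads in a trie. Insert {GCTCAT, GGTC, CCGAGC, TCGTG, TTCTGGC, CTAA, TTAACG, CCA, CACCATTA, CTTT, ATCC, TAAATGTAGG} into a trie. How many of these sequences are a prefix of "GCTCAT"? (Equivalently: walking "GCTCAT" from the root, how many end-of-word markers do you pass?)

1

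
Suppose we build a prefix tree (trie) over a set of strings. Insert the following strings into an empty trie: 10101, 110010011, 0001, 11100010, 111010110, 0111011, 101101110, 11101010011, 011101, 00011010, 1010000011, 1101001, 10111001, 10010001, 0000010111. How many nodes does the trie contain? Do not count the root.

Insert word by word; a character creates a node only if that edge doesn't already exist:
  "10101" → 5 new (1, 0, 1, 0, 1)
  "110010011" → prefix "1" already present; 8 new (1, 0, 0, 1, 0, 0, 1, 1)
  "0001" → 4 new (0, 0, 0, 1)
  "11100010" → prefix "11" already present; 6 new (1, 0, 0, 0, 1, 0)
  "111010110" → prefix "1110" already present; 5 new (1, 0, 1, 1, 0)
  "0111011" → prefix "0" already present; 6 new (1, 1, 1, 0, 1, 1)
  "101101110" → prefix "101" already present; 6 new (1, 0, 1, 1, 1, 0)
  "11101010011" → prefix "1110101" already present; 4 new (0, 0, 1, 1)
  "011101" → prefix "011101" already present; 0 new (none)
  "00011010" → prefix "0001" already present; 4 new (1, 0, 1, 0)
  "1010000011" → prefix "1010" already present; 6 new (0, 0, 0, 0, 1, 1)
  "1101001" → prefix "110" already present; 4 new (1, 0, 0, 1)
  "10111001" → prefix "1011" already present; 4 new (1, 0, 0, 1)
  "10010001" → prefix "10" already present; 6 new (0, 1, 0, 0, 0, 1)
  "0000010111" → prefix "000" already present; 7 new (0, 0, 1, 0, 1, 1, 1)
Total nodes = 5 + 8 + 4 + 6 + 5 + 6 + 6 + 4 + 0 + 4 + 6 + 4 + 4 + 6 + 7 = 75

75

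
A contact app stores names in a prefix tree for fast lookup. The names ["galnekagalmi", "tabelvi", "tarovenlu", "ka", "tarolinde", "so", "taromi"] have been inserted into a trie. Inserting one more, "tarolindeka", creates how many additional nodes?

2

The longest prefix of "tarolindeka" already in the trie is "tarolinde" (length 9).
So 11 − 9 = 2 new nodes.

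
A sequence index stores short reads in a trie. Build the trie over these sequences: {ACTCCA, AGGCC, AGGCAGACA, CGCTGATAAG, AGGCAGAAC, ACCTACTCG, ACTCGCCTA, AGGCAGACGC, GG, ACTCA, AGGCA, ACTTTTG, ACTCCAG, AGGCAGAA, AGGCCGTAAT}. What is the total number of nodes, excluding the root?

54

Count nodes per top-level branch (shared prefixes stored once):
  'A'-branch (ACCTACTCG, ACTCA, ACTCCA, ACTCCAG, ACTCGCCTA, ACTTTTG, AGGCA, AGGCAGAA, AGGCAGAAC, AGGCAGACA, AGGCAGACGC, AGGCC, AGGCCGTAAT): 42 nodes
  'C'-branch (CGCTGATAAG): 10 nodes
  'G'-branch (GG): 2 nodes
Sum: 54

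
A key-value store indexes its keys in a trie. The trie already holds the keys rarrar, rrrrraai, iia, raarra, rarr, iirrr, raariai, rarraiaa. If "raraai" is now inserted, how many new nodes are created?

3

Walking "raraai" from the root, the first 3 characters ("rar") follow existing edges; "a" is the first miss.
New nodes needed: |"raraai"| − 3 = 6 − 3 = 3.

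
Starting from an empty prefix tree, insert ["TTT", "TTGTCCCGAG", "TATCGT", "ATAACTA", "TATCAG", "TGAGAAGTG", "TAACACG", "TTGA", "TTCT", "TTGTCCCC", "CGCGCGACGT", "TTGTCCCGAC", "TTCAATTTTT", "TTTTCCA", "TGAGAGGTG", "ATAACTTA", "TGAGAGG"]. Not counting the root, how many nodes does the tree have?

70

For each word, the new-node count is its length minus the longest prefix already in the trie:
  "TTT" → 3 new (T, T, T)
  "TTGTCCCGAG" → prefix "TT" already present; 8 new (G, T, C, C, C, G, A, G)
  "TATCGT" → prefix "T" already present; 5 new (A, T, C, G, T)
  "ATAACTA" → 7 new (A, T, A, A, C, T, A)
  "TATCAG" → prefix "TATC" already present; 2 new (A, G)
  "TGAGAAGTG" → prefix "T" already present; 8 new (G, A, G, A, A, G, T, G)
  "TAACACG" → prefix "TA" already present; 5 new (A, C, A, C, G)
  "TTGA" → prefix "TTG" already present; 1 new (A)
  "TTCT" → prefix "TT" already present; 2 new (C, T)
  "TTGTCCCC" → prefix "TTGTCCC" already present; 1 new (C)
  "CGCGCGACGT" → 10 new (C, G, C, G, C, G, A, C, G, T)
  "TTGTCCCGAC" → prefix "TTGTCCCGA" already present; 1 new (C)
  "TTCAATTTTT" → prefix "TTC" already present; 7 new (A, A, T, T, T, T, T)
  "TTTTCCA" → prefix "TTT" already present; 4 new (T, C, C, A)
  "TGAGAGGTG" → prefix "TGAGA" already present; 4 new (G, G, T, G)
  "ATAACTTA" → prefix "ATAACT" already present; 2 new (T, A)
  "TGAGAGG" → prefix "TGAGAGG" already present; 0 new (none)
Total nodes = 3 + 8 + 5 + 7 + 2 + 8 + 5 + 1 + 2 + 1 + 10 + 1 + 7 + 4 + 4 + 2 + 0 = 70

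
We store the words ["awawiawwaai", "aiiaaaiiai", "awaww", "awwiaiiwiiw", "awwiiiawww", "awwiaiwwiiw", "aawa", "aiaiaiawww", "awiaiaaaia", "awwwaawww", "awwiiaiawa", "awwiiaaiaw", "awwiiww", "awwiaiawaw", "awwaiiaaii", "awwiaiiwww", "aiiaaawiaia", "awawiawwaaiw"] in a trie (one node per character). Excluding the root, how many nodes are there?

96

For each word, the new-node count is its length minus the longest prefix already in the trie:
  "awawiawwaai" → 11 new (a, w, a, w, i, a, w, w, a, a, i)
  "aiiaaaiiai" → prefix "a" already present; 9 new (i, i, a, a, a, i, i, a, i)
  "awaww" → prefix "awaw" already present; 1 new (w)
  "awwiaiiwiiw" → prefix "aw" already present; 9 new (w, i, a, i, i, w, i, i, w)
  "awwiiiawww" → prefix "awwi" already present; 6 new (i, i, a, w, w, w)
  "awwiaiwwiiw" → prefix "awwiai" already present; 5 new (w, w, i, i, w)
  "aawa" → prefix "a" already present; 3 new (a, w, a)
  "aiaiaiawww" → prefix "ai" already present; 8 new (a, i, a, i, a, w, w, w)
  "awiaiaaaia" → prefix "aw" already present; 8 new (i, a, i, a, a, a, i, a)
  "awwwaawww" → prefix "aww" already present; 6 new (w, a, a, w, w, w)
  "awwiiaiawa" → prefix "awwii" already present; 5 new (a, i, a, w, a)
  "awwiiaaiaw" → prefix "awwiia" already present; 4 new (a, i, a, w)
  "awwiiww" → prefix "awwii" already present; 2 new (w, w)
  "awwiaiawaw" → prefix "awwiai" already present; 4 new (a, w, a, w)
  "awwaiiaaii" → prefix "aww" already present; 7 new (a, i, i, a, a, i, i)
  "awwiaiiwww" → prefix "awwiaiiw" already present; 2 new (w, w)
  "aiiaaawiaia" → prefix "aiiaaa" already present; 5 new (w, i, a, i, a)
  "awawiawwaaiw" → prefix "awawiawwaai" already present; 1 new (w)
Total nodes = 11 + 9 + 1 + 9 + 6 + 5 + 3 + 8 + 8 + 6 + 5 + 4 + 2 + 4 + 7 + 2 + 5 + 1 = 96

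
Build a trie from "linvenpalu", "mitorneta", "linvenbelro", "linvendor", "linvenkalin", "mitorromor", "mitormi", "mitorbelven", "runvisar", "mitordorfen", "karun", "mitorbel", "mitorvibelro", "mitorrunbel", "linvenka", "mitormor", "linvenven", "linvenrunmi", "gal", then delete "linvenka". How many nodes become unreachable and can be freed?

0

Walk "linvenka" from the leaf back toward the root, removing each node that no remaining word uses.
Every node on "linvenka" is still needed (e.g. by "linvenkalin"), so nothing is freed.
Nodes removed: 0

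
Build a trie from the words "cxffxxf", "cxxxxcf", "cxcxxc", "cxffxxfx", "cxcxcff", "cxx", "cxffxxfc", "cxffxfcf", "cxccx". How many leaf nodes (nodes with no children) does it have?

7

Leaves are exactly the stored words that no other stored word extends.
Those words: "cxccx", "cxcxcff", "cxcxxc", "cxffxfcf", "cxffxxfc", "cxffxxfx", "cxxxxcf"
Leaf count: 7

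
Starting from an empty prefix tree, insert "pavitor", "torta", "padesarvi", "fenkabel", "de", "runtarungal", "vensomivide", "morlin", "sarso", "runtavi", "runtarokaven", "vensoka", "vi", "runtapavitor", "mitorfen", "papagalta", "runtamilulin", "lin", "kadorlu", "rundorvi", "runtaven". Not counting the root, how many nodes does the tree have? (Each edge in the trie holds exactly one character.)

Insert word by word; a character creates a node only if that edge doesn't already exist:
  "pavitor" → 7 new (p, a, v, i, t, o, r)
  "torta" → 5 new (t, o, r, t, a)
  "padesarvi" → prefix "pa" already present; 7 new (d, e, s, a, r, v, i)
  "fenkabel" → 8 new (f, e, n, k, a, b, e, l)
  "de" → 2 new (d, e)
  "runtarungal" → 11 new (r, u, n, t, a, r, u, n, g, a, l)
  "vensomivide" → 11 new (v, e, n, s, o, m, i, v, i, d, e)
  "morlin" → 6 new (m, o, r, l, i, n)
  "sarso" → 5 new (s, a, r, s, o)
  "runtavi" → prefix "runta" already present; 2 new (v, i)
  "runtarokaven" → prefix "runtar" already present; 6 new (o, k, a, v, e, n)
  "vensoka" → prefix "venso" already present; 2 new (k, a)
  "vi" → prefix "v" already present; 1 new (i)
  "runtapavitor" → prefix "runta" already present; 7 new (p, a, v, i, t, o, r)
  "mitorfen" → prefix "m" already present; 7 new (i, t, o, r, f, e, n)
  "papagalta" → prefix "pa" already present; 7 new (p, a, g, a, l, t, a)
  "runtamilulin" → prefix "runta" already present; 7 new (m, i, l, u, l, i, n)
  "lin" → 3 new (l, i, n)
  "kadorlu" → 7 new (k, a, d, o, r, l, u)
  "rundorvi" → prefix "run" already present; 5 new (d, o, r, v, i)
  "runtaven" → prefix "runtav" already present; 2 new (e, n)
Total nodes = 7 + 5 + 7 + 8 + 2 + 11 + 11 + 6 + 5 + 2 + 6 + 2 + 1 + 7 + 7 + 7 + 7 + 3 + 7 + 5 + 2 = 118

118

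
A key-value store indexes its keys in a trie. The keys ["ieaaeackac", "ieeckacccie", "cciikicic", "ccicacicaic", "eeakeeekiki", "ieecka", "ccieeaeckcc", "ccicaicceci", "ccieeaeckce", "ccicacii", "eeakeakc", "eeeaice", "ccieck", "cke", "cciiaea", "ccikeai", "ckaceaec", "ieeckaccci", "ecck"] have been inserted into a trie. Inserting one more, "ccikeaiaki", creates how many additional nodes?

The longest prefix of "ccikeaiaki" already in the trie is "ccikeai" (length 7).
Each of the 3 remaining characters creates one node.

3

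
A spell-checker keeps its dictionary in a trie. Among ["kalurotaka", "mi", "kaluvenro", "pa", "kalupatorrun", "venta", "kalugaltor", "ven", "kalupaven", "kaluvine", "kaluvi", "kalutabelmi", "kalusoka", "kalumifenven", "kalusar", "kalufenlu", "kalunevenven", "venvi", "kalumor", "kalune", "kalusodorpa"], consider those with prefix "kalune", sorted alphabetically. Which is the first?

kalune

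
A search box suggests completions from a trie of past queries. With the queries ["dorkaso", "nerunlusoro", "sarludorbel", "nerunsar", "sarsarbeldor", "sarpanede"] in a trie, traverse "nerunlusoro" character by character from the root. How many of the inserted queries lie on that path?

Check each prefix of "nerunlusoro" against the stored set — each match is an end-marker on the path.
Prefixes of the query that are stored words: "nerunlusoro"
Count: 1

1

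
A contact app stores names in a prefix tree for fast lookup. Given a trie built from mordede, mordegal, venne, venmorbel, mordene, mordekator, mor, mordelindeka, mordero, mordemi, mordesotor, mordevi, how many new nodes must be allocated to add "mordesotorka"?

2

Walking "mordesotorka" from the root, the first 10 characters ("mordesotor") follow existing edges; "k" is the first miss.
So 12 − 10 = 2 new nodes.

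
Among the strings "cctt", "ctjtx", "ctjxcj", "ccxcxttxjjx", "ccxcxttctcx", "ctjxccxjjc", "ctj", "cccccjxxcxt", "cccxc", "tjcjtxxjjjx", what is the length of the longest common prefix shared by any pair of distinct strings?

Equivalently: take the maximum, over all pairs, of their longest common prefix length.
e.g. "ccxcxttctcx" and "ccxcxttxjjx" share the prefix "ccxcxtt" of length 7; no pair shares a longer one.
Longest shared-prefix length: 7

7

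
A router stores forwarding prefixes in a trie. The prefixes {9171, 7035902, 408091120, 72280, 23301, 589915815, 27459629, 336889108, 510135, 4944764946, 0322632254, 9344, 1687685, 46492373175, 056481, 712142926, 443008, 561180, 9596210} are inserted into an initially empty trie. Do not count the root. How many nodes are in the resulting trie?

Insert word by word; a character creates a node only if that edge doesn't already exist:
  "9171" → 4 new (9, 1, 7, 1)
  "7035902" → 7 new (7, 0, 3, 5, 9, 0, 2)
  "408091120" → 9 new (4, 0, 8, 0, 9, 1, 1, 2, 0)
  "72280" → prefix "7" already present; 4 new (2, 2, 8, 0)
  "23301" → 5 new (2, 3, 3, 0, 1)
  "589915815" → 9 new (5, 8, 9, 9, 1, 5, 8, 1, 5)
  "27459629" → prefix "2" already present; 7 new (7, 4, 5, 9, 6, 2, 9)
  "336889108" → 9 new (3, 3, 6, 8, 8, 9, 1, 0, 8)
  "510135" → prefix "5" already present; 5 new (1, 0, 1, 3, 5)
  "4944764946" → prefix "4" already present; 9 new (9, 4, 4, 7, 6, 4, 9, 4, 6)
  "0322632254" → 10 new (0, 3, 2, 2, 6, 3, 2, 2, 5, 4)
  "9344" → prefix "9" already present; 3 new (3, 4, 4)
  "1687685" → 7 new (1, 6, 8, 7, 6, 8, 5)
  "46492373175" → prefix "4" already present; 10 new (6, 4, 9, 2, 3, 7, 3, 1, 7, 5)
  "056481" → prefix "0" already present; 5 new (5, 6, 4, 8, 1)
  "712142926" → prefix "7" already present; 8 new (1, 2, 1, 4, 2, 9, 2, 6)
  "443008" → prefix "4" already present; 5 new (4, 3, 0, 0, 8)
  "561180" → prefix "5" already present; 5 new (6, 1, 1, 8, 0)
  "9596210" → prefix "9" already present; 6 new (5, 9, 6, 2, 1, 0)
Total nodes = 4 + 7 + 9 + 4 + 5 + 9 + 7 + 9 + 5 + 9 + 10 + 3 + 7 + 10 + 5 + 8 + 5 + 5 + 6 = 127

127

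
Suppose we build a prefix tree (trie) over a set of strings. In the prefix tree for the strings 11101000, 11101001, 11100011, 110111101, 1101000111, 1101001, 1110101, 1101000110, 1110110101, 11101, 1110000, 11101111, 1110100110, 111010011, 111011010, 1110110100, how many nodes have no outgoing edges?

12

A leaf is a node with no children — equivalently, the end of a word that is not a proper prefix of any other stored word.
Those words: "1101000110", "1101000111", "1101001", "110111101", "1110000", "11100011", "11101000", "1110100110", "1110101", "1110110100", "1110110101", "11101111"
Leaf count: 12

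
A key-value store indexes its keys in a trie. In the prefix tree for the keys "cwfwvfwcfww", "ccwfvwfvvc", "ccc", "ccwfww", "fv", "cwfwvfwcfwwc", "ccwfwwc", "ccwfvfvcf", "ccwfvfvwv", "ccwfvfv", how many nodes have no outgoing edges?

7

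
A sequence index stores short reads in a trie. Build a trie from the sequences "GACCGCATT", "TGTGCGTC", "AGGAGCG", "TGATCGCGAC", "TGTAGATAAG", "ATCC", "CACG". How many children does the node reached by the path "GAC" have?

1

The children of the "GAC" node are the distinct next characters among strings starting with "GAC".
Distinct next characters after "GAC": C.
That node has 1 child edge.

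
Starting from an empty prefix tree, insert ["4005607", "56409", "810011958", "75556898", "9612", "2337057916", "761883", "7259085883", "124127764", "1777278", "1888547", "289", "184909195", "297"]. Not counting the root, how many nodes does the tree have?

Count nodes per top-level branch (shared prefixes stored once):
  '1'-branch (124127764, 1777278, 184909195, 1888547): 28 nodes
  '2'-branch (2337057916, 289, 297): 14 nodes
  '4'-branch (4005607): 7 nodes
  '5'-branch (56409): 5 nodes
  '7'-branch (7259085883, 75556898, 761883): 22 nodes
  '8'-branch (810011958): 9 nodes
  '9'-branch (9612): 4 nodes
Sum: 89

89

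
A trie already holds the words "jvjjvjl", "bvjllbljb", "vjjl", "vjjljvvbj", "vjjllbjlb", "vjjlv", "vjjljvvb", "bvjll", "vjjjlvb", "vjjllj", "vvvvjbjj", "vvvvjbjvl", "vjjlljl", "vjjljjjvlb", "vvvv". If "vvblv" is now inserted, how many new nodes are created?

3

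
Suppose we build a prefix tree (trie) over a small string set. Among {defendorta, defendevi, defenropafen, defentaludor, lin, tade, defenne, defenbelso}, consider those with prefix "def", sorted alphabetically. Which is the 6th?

Filter for "def…" and sort: "defenbelso", "defendevi", "defendorta", "defenne", "defenropafen", "defentaludor"
The 6th is defentaludor.

defentaludor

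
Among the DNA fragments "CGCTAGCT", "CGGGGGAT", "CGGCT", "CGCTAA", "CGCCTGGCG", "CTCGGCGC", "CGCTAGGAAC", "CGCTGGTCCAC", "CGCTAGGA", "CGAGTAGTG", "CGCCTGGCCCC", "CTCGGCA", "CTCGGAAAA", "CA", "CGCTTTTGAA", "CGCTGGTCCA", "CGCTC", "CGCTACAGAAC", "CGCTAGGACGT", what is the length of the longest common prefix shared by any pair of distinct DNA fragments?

The deepest shared node is where two words last agree before diverging.
"CGCTGGTCCA" and "CGCTGGTCCAC" agree on "CGCTGGTCCA" (10 characters) before diverging; nothing deeper is shared.
Longest shared-prefix length: 10

10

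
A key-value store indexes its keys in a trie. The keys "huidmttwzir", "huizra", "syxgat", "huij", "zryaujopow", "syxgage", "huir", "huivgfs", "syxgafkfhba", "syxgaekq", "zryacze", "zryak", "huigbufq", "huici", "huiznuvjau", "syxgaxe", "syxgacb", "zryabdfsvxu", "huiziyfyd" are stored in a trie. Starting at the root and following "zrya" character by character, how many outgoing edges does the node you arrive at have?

4

Walk "zrya" from the root, arriving at one node.
Characters that immediately follow "zrya" among the stored strings: {b, c, k, u}.
That node has 4 child edges.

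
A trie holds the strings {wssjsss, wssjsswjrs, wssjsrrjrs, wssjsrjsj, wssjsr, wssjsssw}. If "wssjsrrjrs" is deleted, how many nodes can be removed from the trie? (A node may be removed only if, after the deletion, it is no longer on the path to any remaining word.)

4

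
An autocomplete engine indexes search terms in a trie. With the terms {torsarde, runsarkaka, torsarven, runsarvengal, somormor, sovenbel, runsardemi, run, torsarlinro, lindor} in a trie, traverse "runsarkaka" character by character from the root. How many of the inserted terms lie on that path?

2

Check each prefix of "runsarkaka" against the stored set — each match is an end-marker on the path.
Prefixes of the query that are stored words: "run", "runsarkaka"
Count: 2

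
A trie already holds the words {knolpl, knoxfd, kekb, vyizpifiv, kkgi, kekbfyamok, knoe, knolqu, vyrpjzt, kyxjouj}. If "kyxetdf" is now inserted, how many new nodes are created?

4

Walking "kyxetdf" from the root, the first 3 characters ("kyx") follow existing edges; "e" is the first miss.
So 7 − 3 = 4 new nodes.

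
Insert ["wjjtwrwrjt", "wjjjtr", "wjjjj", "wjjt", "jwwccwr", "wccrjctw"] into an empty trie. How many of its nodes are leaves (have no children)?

Leaves are exactly the stored words that no other stored word extends.
Those words: "jwwccwr", "wccrjctw", "wjjjj", "wjjjtr", "wjjtwrwrjt"
Leaf count: 5

5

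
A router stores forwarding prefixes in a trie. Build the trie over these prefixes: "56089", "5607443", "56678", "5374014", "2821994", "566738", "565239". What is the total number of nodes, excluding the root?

31

Insert word by word; a character creates a node only if that edge doesn't already exist:
  "56089" → 5 new (5, 6, 0, 8, 9)
  "5607443" → prefix "560" already present; 4 new (7, 4, 4, 3)
  "56678" → prefix "56" already present; 3 new (6, 7, 8)
  "5374014" → prefix "5" already present; 6 new (3, 7, 4, 0, 1, 4)
  "2821994" → 7 new (2, 8, 2, 1, 9, 9, 4)
  "566738" → prefix "5667" already present; 2 new (3, 8)
  "565239" → prefix "56" already present; 4 new (5, 2, 3, 9)
Total nodes = 5 + 4 + 3 + 6 + 7 + 2 + 4 = 31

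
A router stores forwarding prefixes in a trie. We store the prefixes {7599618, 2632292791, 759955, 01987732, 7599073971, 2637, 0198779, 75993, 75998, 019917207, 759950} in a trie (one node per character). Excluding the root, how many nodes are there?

44

For each word, the new-node count is its length minus the longest prefix already in the trie:
  "7599618" → 7 new (7, 5, 9, 9, 6, 1, 8)
  "2632292791" → 10 new (2, 6, 3, 2, 2, 9, 2, 7, 9, 1)
  "759955" → prefix "7599" already present; 2 new (5, 5)
  "01987732" → 8 new (0, 1, 9, 8, 7, 7, 3, 2)
  "7599073971" → prefix "7599" already present; 6 new (0, 7, 3, 9, 7, 1)
  "2637" → prefix "263" already present; 1 new (7)
  "0198779" → prefix "019877" already present; 1 new (9)
  "75993" → prefix "7599" already present; 1 new (3)
  "75998" → prefix "7599" already present; 1 new (8)
  "019917207" → prefix "019" already present; 6 new (9, 1, 7, 2, 0, 7)
  "759950" → prefix "75995" already present; 1 new (0)
Total nodes = 7 + 10 + 2 + 8 + 6 + 1 + 1 + 1 + 1 + 6 + 1 = 44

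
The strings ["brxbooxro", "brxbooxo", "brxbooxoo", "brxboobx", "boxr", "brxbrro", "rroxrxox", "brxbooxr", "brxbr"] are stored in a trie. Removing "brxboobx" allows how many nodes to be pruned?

2

Walk "brxboobx" from the leaf back toward the root, removing each node that no remaining word uses.
The suffix "bx" (2 nodes) is used only by "brxboobx"; the node for "brxboo" still has the child "x", so pruning stops there.
Nodes removed: 2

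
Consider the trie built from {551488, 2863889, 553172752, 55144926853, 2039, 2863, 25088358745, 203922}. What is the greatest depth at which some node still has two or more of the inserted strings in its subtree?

4

Look for the deepest trie node that still has at least two words in its subtree.
"2039" and "203922" agree on "2039" (4 characters) before diverging; nothing deeper is shared.
Longest shared-prefix length: 4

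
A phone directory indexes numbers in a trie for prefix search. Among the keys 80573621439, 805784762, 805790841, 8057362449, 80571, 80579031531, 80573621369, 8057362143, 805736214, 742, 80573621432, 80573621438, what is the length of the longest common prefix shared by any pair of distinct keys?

10

The deepest shared node is where two words last agree before diverging.
"8057362143" and "80573621432" agree on "8057362143" (10 characters) before diverging; nothing deeper is shared.
Longest shared-prefix length: 10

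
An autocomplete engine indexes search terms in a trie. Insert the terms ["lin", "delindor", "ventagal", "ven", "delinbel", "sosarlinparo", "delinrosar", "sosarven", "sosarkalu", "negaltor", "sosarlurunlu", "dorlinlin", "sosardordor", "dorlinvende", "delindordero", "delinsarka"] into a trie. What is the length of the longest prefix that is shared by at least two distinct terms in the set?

8

Equivalently: take the maximum, over all pairs, of their longest common prefix length.
"delindor" and "delindordero" agree on "delindor" (8 characters) before diverging; nothing deeper is shared.
Longest shared-prefix length: 8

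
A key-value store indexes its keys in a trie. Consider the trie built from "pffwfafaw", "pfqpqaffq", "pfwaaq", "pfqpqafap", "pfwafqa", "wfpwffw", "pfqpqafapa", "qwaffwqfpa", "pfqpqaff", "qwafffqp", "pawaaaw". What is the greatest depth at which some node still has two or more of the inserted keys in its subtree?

Equivalently: take the maximum, over all pairs, of their longest common prefix length.
"pfqpqafap" and "pfqpqafapa" agree on "pfqpqafap" (9 characters) before diverging; nothing deeper is shared.
Longest shared-prefix length: 9

9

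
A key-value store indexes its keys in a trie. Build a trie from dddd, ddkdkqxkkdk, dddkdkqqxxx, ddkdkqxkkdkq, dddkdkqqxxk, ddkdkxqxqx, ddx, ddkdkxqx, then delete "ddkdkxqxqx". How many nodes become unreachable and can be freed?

2

Walk "ddkdkxqxqx" from the leaf back toward the root, removing each node that no remaining word uses.
The suffix "qx" (2 nodes) is used only by "ddkdkxqxqx"; "ddkdkxqx" is itself a stored word, so pruning stops there.
Nodes removed: 2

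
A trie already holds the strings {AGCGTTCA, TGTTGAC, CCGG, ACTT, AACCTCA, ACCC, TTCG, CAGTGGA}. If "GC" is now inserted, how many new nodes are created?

Nothing in the trie begins with "G"; the whole of "GC" is new.
2 − 0 = 2 new nodes.

2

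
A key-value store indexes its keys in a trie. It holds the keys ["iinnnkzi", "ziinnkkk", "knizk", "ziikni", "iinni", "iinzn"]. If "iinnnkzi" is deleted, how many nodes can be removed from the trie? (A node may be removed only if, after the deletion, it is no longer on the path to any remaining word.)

A node on "iinnnkzi"'s path can go only if nothing else ends at it or branches off below it.
The suffix "nkzi" (4 nodes) is used only by "iinnnkzi"; the node for "iinn" still has the child "i", so pruning stops there.
Nodes removed: 4

4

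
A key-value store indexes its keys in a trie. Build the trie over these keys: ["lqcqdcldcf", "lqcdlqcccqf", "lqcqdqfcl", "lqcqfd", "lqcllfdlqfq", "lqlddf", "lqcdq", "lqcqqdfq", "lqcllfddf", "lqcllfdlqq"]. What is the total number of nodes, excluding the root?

Trace insertions, counting only characters that open a new branch:
  "lqcqdcldcf" → 10 new (l, q, c, q, d, c, l, d, c, f)
  "lqcdlqcccqf" → prefix "lqc" already present; 8 new (d, l, q, c, c, c, q, f)
  "lqcqdqfcl" → prefix "lqcqd" already present; 4 new (q, f, c, l)
  "lqcqfd" → prefix "lqcq" already present; 2 new (f, d)
  "lqcllfdlqfq" → prefix "lqc" already present; 8 new (l, l, f, d, l, q, f, q)
  "lqlddf" → prefix "lq" already present; 4 new (l, d, d, f)
  "lqcdq" → prefix "lqcd" already present; 1 new (q)
  "lqcqqdfq" → prefix "lqcq" already present; 4 new (q, d, f, q)
  "lqcllfddf" → prefix "lqcllfd" already present; 2 new (d, f)
  "lqcllfdlqq" → prefix "lqcllfdlq" already present; 1 new (q)
Total nodes = 10 + 8 + 4 + 2 + 8 + 4 + 1 + 4 + 2 + 1 = 44

44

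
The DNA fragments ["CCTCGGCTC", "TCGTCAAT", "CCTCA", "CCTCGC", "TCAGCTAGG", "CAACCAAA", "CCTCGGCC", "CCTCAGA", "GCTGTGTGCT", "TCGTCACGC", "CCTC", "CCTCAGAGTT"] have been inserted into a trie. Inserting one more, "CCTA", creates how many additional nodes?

1

Walking "CCTA" from the root, the first 3 characters ("CCT") follow existing edges; "A" is the first miss.
Each of the 1 remaining characters creates one node.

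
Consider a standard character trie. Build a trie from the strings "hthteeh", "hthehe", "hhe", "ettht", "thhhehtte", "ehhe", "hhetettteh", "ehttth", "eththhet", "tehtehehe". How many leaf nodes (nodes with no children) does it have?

A leaf is a node with no children — equivalently, the end of a word that is not a proper prefix of any other stored word.
Those words: "ehhe", "ehttth", "eththhet", "ettht", "hhetettteh", "hthehe", "hthteeh", "tehtehehe", "thhhehtte"
Leaf count: 9

9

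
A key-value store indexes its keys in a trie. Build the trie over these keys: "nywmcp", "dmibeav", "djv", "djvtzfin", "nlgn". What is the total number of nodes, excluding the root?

23

Trie structure (* marks end of a word):
(root)
├─ d
│  ├─ j
│  │  └─ v *
│  │     └─ t
│  │        └─ z
│  │           └─ f
│  │              └─ i
│  │                 └─ n *
│  └─ m
│     └─ i
│        └─ b
│           └─ e
│              └─ a
│                 └─ v *
└─ n
   ├─ l
   │  └─ g
   │     └─ n *
   └─ y
      └─ w
         └─ m
            └─ c
               └─ p *
Counting every labelled node above: 23.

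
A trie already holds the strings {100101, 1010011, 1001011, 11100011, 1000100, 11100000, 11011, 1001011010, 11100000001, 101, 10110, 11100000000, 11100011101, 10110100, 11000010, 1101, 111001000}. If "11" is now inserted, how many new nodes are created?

"11" is already a full path in the trie; only an end-marker is added.
No new nodes are needed: 0.

0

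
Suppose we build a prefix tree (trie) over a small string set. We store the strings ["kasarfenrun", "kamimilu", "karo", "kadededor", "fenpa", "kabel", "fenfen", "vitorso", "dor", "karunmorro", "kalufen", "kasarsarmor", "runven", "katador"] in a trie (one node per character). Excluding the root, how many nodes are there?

Insert word by word; a character creates a node only if that edge doesn't already exist:
  "kasarfenrun" → 11 new (k, a, s, a, r, f, e, n, r, u, n)
  "kamimilu" → prefix "ka" already present; 6 new (m, i, m, i, l, u)
  "karo" → prefix "ka" already present; 2 new (r, o)
  "kadededor" → prefix "ka" already present; 7 new (d, e, d, e, d, o, r)
  "fenpa" → 5 new (f, e, n, p, a)
  "kabel" → prefix "ka" already present; 3 new (b, e, l)
  "fenfen" → prefix "fen" already present; 3 new (f, e, n)
  "vitorso" → 7 new (v, i, t, o, r, s, o)
  "dor" → 3 new (d, o, r)
  "karunmorro" → prefix "kar" already present; 7 new (u, n, m, o, r, r, o)
  "kalufen" → prefix "ka" already present; 5 new (l, u, f, e, n)
  "kasarsarmor" → prefix "kasar" already present; 6 new (s, a, r, m, o, r)
  "runven" → 6 new (r, u, n, v, e, n)
  "katador" → prefix "ka" already present; 5 new (t, a, d, o, r)
Total nodes = 11 + 6 + 2 + 7 + 5 + 3 + 3 + 7 + 3 + 7 + 5 + 6 + 6 + 5 = 76

76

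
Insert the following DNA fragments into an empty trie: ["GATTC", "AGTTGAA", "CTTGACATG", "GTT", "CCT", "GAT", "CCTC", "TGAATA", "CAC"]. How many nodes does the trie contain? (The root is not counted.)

Insert word by word; a character creates a node only if that edge doesn't already exist:
  "GATTC" → 5 new (G, A, T, T, C)
  "AGTTGAA" → 7 new (A, G, T, T, G, A, A)
  "CTTGACATG" → 9 new (C, T, T, G, A, C, A, T, G)
  "GTT" → prefix "G" already present; 2 new (T, T)
  "CCT" → prefix "C" already present; 2 new (C, T)
  "GAT" → prefix "GAT" already present; 0 new (none)
  "CCTC" → prefix "CCT" already present; 1 new (C)
  "TGAATA" → 6 new (T, G, A, A, T, A)
  "CAC" → prefix "C" already present; 2 new (A, C)
Total nodes = 5 + 7 + 9 + 2 + 2 + 0 + 1 + 6 + 2 = 34

34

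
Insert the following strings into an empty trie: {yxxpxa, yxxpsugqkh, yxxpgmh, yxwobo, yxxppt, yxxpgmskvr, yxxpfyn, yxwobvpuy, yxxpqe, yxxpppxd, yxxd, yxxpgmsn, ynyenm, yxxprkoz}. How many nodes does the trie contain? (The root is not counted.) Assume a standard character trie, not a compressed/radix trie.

48

Trace insertions, counting only characters that open a new branch:
  "yxxpxa" → 6 new (y, x, x, p, x, a)
  "yxxpsugqkh" → prefix "yxxp" already present; 6 new (s, u, g, q, k, h)
  "yxxpgmh" → prefix "yxxp" already present; 3 new (g, m, h)
  "yxwobo" → prefix "yx" already present; 4 new (w, o, b, o)
  "yxxppt" → prefix "yxxp" already present; 2 new (p, t)
  "yxxpgmskvr" → prefix "yxxpgm" already present; 4 new (s, k, v, r)
  "yxxpfyn" → prefix "yxxp" already present; 3 new (f, y, n)
  "yxwobvpuy" → prefix "yxwob" already present; 4 new (v, p, u, y)
  "yxxpqe" → prefix "yxxp" already present; 2 new (q, e)
  "yxxpppxd" → prefix "yxxpp" already present; 3 new (p, x, d)
  "yxxd" → prefix "yxx" already present; 1 new (d)
  "yxxpgmsn" → prefix "yxxpgms" already present; 1 new (n)
  "ynyenm" → prefix "y" already present; 5 new (n, y, e, n, m)
  "yxxprkoz" → prefix "yxxp" already present; 4 new (r, k, o, z)
Total nodes = 6 + 6 + 3 + 4 + 2 + 4 + 3 + 4 + 2 + 3 + 1 + 1 + 5 + 4 = 48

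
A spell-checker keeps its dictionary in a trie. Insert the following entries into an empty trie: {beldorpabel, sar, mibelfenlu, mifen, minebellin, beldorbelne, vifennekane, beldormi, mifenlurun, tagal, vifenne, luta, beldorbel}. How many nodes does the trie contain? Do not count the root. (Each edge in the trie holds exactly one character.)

67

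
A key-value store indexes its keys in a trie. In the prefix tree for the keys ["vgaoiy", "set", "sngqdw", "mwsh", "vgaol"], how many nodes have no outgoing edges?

5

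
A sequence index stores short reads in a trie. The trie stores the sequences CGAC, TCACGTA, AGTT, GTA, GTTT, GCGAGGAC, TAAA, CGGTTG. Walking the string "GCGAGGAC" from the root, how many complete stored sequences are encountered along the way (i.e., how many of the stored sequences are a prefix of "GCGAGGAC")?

Traverse "GCGAGGAC" character by character; count nodes along the way that are marked as word ends.
Prefixes of the query that are stored words: "GCGAGGAC"
Count: 1

1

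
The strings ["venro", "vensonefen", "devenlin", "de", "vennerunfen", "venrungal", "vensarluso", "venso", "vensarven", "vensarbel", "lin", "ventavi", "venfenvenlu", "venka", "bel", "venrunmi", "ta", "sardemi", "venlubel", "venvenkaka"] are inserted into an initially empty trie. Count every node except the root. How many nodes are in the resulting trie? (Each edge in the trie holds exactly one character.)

88

Insert word by word; a character creates a node only if that edge doesn't already exist:
  "venro" → 5 new (v, e, n, r, o)
  "vensonefen" → prefix "ven" already present; 7 new (s, o, n, e, f, e, n)
  "devenlin" → 8 new (d, e, v, e, n, l, i, n)
  "de" → prefix "de" already present; 0 new (none)
  "vennerunfen" → prefix "ven" already present; 8 new (n, e, r, u, n, f, e, n)
  "venrungal" → prefix "venr" already present; 5 new (u, n, g, a, l)
  "vensarluso" → prefix "vens" already present; 6 new (a, r, l, u, s, o)
  "venso" → prefix "venso" already present; 0 new (none)
  "vensarven" → prefix "vensar" already present; 3 new (v, e, n)
  "vensarbel" → prefix "vensar" already present; 3 new (b, e, l)
  "lin" → 3 new (l, i, n)
  "ventavi" → prefix "ven" already present; 4 new (t, a, v, i)
  "venfenvenlu" → prefix "ven" already present; 8 new (f, e, n, v, e, n, l, u)
  "venka" → prefix "ven" already present; 2 new (k, a)
  "bel" → 3 new (b, e, l)
  "venrunmi" → prefix "venrun" already present; 2 new (m, i)
  "ta" → 2 new (t, a)
  "sardemi" → 7 new (s, a, r, d, e, m, i)
  "venlubel" → prefix "ven" already present; 5 new (l, u, b, e, l)
  "venvenkaka" → prefix "ven" already present; 7 new (v, e, n, k, a, k, a)
Total nodes = 5 + 7 + 8 + 0 + 8 + 5 + 6 + 0 + 3 + 3 + 3 + 4 + 8 + 2 + 3 + 2 + 2 + 7 + 5 + 7 = 88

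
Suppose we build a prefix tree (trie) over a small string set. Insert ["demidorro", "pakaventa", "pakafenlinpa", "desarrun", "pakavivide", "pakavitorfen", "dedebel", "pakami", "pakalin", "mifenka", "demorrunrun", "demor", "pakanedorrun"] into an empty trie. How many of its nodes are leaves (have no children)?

Leaves are exactly the stored words that no other stored word extends.
Those words: "dedebel", "demidorro", "demorrunrun", "desarrun", "mifenka", "pakafenlinpa", "pakalin", "pakami", "pakanedorrun", "pakaventa", "pakavitorfen", "pakavivide"
Leaf count: 12

12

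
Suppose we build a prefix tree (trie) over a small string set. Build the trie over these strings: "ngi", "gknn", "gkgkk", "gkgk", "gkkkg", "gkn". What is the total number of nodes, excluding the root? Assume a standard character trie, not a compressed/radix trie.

Trie structure (* marks end of a word):
(root)
├─ g
│  └─ k
│     ├─ g
│     │  └─ k *
│     │     └─ k *
│     ├─ k
│     │  └─ k
│     │     └─ g *
│     └─ n *
│        └─ n *
└─ n
   └─ g
      └─ i *
Counting every labelled node above: 13.

13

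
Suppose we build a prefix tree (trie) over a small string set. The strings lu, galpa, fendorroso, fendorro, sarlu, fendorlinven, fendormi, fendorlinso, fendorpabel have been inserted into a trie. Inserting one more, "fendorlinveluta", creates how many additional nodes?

4

"fendorlinve" is already a path in the trie; the remaining "luta" must be added.
Each of the 4 remaining characters creates one node.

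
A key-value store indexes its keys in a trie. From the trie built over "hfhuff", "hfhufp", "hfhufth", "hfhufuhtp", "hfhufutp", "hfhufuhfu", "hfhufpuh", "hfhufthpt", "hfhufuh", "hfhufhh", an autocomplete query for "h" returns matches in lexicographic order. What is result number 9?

hfhufuhtp

Words with prefix "h", in lexicographic order: "hfhuff", "hfhufhh", "hfhufp", "hfhufpuh", "hfhufth", "hfhufthpt", "hfhufuh", "hfhufuhfu", "hfhufuhtp", "hfhufutp"
The 9th is hfhufuhtp.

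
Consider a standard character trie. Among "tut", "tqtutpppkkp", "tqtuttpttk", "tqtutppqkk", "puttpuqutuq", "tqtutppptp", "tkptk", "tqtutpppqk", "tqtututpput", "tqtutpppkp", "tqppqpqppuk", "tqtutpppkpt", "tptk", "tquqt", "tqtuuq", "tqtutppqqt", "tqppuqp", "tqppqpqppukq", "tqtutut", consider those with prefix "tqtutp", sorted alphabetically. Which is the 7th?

DFS of the "tqtutp" subtree visits, in order: "tqtutpppkkp", "tqtutpppkp", "tqtutpppkpt", "tqtutpppqk", "tqtutppptp", "tqtutppqkk", "tqtutppqqt"
The 7th is tqtutppqqt.

tqtutppqqt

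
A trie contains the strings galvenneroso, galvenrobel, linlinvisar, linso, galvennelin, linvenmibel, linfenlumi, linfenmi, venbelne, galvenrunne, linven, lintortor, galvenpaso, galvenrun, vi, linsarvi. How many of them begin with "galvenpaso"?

1

Traverse to the node for "galvenpaso", then collect every word in that subtree.
Matches: "galvenpaso"
Count: 1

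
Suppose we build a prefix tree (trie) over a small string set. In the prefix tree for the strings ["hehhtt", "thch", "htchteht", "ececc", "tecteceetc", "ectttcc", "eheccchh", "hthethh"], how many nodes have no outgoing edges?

8

A leaf is a node with no children — equivalently, the end of a word that is not a proper prefix of any other stored word.
Those words: "ececc", "ectttcc", "eheccchh", "hehhtt", "htchteht", "hthethh", "tecteceetc", "thch"
Leaf count: 8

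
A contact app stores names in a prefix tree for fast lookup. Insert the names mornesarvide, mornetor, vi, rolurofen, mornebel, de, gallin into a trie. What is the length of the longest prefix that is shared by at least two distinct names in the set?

The deepest shared node is where two words last agree before diverging.
"mornebel" and "mornesarvide" agree on "morne" (5 characters) before diverging; nothing deeper is shared.
Longest shared-prefix length: 5

5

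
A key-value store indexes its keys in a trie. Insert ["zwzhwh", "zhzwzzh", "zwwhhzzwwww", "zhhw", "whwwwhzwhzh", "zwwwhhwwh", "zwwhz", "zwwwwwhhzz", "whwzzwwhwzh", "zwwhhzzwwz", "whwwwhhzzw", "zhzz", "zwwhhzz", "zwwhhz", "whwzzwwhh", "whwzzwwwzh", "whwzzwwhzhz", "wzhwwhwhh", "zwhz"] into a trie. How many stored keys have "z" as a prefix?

12

Walk to "z"; the words in its subtree are exactly those with that prefix.
Words under "z": zhhw, zhzwzzh, zhzz, zwhz, zwwhhz, zwwhhzz, zwwhhzzwwww, zwwhhzzwwz, zwwhz, zwwwhhwwh, zwwwwwhhzz, zwzhwh
Count: 12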